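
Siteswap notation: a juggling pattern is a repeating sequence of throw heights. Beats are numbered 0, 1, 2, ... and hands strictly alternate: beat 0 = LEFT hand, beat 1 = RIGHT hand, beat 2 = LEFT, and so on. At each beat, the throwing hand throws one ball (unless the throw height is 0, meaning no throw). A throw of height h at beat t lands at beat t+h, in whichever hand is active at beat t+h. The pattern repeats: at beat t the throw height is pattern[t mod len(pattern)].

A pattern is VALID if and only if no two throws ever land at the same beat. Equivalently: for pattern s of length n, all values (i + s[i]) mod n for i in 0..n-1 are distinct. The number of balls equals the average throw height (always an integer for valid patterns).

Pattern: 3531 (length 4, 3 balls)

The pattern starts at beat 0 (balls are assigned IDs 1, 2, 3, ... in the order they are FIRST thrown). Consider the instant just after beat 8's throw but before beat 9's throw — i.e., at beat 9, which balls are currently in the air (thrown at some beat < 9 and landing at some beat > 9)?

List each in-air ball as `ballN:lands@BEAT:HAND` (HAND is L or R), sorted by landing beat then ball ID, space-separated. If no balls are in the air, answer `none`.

Beat 0 (L): throw ball1 h=3 -> lands@3:R; in-air after throw: [b1@3:R]
Beat 1 (R): throw ball2 h=5 -> lands@6:L; in-air after throw: [b1@3:R b2@6:L]
Beat 2 (L): throw ball3 h=3 -> lands@5:R; in-air after throw: [b1@3:R b3@5:R b2@6:L]
Beat 3 (R): throw ball1 h=1 -> lands@4:L; in-air after throw: [b1@4:L b3@5:R b2@6:L]
Beat 4 (L): throw ball1 h=3 -> lands@7:R; in-air after throw: [b3@5:R b2@6:L b1@7:R]
Beat 5 (R): throw ball3 h=5 -> lands@10:L; in-air after throw: [b2@6:L b1@7:R b3@10:L]
Beat 6 (L): throw ball2 h=3 -> lands@9:R; in-air after throw: [b1@7:R b2@9:R b3@10:L]
Beat 7 (R): throw ball1 h=1 -> lands@8:L; in-air after throw: [b1@8:L b2@9:R b3@10:L]
Beat 8 (L): throw ball1 h=3 -> lands@11:R; in-air after throw: [b2@9:R b3@10:L b1@11:R]
Beat 9 (R): throw ball2 h=5 -> lands@14:L; in-air after throw: [b3@10:L b1@11:R b2@14:L]

Answer: ball3:lands@10:L ball1:lands@11:R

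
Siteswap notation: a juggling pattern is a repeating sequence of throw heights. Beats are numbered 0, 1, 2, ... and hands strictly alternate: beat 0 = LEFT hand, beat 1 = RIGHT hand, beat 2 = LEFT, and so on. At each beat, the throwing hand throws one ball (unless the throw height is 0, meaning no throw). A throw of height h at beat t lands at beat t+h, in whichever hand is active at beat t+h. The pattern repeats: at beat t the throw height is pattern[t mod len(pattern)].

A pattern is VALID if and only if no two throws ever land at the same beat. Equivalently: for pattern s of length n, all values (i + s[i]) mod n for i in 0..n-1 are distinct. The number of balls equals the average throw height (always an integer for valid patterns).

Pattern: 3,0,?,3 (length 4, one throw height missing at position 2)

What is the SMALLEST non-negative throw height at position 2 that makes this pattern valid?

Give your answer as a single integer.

Answer: 2

Derivation:
i=0: (0 + 3) mod 4 = 3
i=1: (1 + 0) mod 4 = 1
i=2: s[i]=? (unknown)
i=3: (3 + 3) mod 4 = 2
Known residues: [1, 2, 3]; need a permutation of 0..3, so missing residue r = 0
Need (2 + s) mod 4 = 0; smallest s = (0 - 2) mod 4 = 2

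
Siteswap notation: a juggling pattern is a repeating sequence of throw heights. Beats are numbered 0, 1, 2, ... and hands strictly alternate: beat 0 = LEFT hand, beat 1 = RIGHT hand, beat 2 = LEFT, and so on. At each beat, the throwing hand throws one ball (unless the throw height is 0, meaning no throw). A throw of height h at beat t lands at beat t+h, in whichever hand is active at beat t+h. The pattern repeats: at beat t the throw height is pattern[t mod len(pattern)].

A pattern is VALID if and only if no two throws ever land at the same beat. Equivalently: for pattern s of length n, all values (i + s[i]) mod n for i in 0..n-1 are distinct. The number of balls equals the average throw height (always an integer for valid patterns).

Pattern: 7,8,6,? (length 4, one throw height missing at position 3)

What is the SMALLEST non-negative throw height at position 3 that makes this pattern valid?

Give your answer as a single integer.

Answer: 3

Derivation:
i=0: (0 + 7) mod 4 = 3
i=1: (1 + 8) mod 4 = 1
i=2: (2 + 6) mod 4 = 0
i=3: s[i]=? (unknown)
Known residues: [0, 1, 3]; need a permutation of 0..3, so missing residue r = 2
Need (3 + s) mod 4 = 2; smallest s = (2 - 3) mod 4 = 3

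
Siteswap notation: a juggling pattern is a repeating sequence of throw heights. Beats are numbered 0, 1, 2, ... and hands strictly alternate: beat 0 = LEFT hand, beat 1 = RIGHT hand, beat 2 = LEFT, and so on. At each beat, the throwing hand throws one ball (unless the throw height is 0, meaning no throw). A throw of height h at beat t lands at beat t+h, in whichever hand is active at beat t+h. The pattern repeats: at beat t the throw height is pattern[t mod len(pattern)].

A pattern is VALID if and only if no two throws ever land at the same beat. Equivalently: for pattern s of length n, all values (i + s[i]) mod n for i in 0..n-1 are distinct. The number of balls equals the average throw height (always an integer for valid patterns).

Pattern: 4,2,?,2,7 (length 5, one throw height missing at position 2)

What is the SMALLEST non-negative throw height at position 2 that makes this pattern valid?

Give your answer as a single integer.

Answer: 0

Derivation:
i=0: (0 + 4) mod 5 = 4
i=1: (1 + 2) mod 5 = 3
i=2: s[i]=? (unknown)
i=3: (3 + 2) mod 5 = 0
i=4: (4 + 7) mod 5 = 1
Known residues: [0, 1, 3, 4]; need a permutation of 0..4, so missing residue r = 2
Need (2 + s) mod 5 = 2; smallest s = (2 - 2) mod 5 = 0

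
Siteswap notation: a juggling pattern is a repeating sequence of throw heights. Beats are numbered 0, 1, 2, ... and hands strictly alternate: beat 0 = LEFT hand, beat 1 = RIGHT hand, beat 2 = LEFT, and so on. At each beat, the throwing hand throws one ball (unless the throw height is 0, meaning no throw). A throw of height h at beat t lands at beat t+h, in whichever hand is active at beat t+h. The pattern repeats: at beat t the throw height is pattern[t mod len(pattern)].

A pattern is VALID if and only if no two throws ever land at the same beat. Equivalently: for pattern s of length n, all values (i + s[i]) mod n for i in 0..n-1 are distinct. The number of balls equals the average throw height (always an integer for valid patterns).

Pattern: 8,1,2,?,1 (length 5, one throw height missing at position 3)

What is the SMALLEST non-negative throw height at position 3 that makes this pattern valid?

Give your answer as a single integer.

i=0: (0 + 8) mod 5 = 3
i=1: (1 + 1) mod 5 = 2
i=2: (2 + 2) mod 5 = 4
i=3: s[i]=? (unknown)
i=4: (4 + 1) mod 5 = 0
Known residues: [0, 2, 3, 4]; need a permutation of 0..4, so missing residue r = 1
Need (3 + s) mod 5 = 1; smallest s = (1 - 3) mod 5 = 3

Answer: 3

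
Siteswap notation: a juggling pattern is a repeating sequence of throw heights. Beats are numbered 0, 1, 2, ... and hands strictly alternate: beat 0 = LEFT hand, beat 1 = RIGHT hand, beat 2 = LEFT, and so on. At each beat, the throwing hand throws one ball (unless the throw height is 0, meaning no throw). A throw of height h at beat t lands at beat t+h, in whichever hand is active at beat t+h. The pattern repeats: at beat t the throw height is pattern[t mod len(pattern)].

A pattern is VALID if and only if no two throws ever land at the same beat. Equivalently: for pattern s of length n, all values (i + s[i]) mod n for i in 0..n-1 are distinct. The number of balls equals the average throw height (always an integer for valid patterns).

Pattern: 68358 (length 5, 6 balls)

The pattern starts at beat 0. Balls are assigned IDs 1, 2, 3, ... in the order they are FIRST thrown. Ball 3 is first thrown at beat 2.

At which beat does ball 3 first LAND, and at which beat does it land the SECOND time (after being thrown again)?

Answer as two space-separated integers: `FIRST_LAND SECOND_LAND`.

Answer: 5 11

Derivation:
Beat 0 (L): throw ball1 h=6 -> lands@6:L; in-air after throw: [b1@6:L]
Beat 1 (R): throw ball2 h=8 -> lands@9:R; in-air after throw: [b1@6:L b2@9:R]
Beat 2 (L): throw ball3 h=3 -> lands@5:R; in-air after throw: [b3@5:R b1@6:L b2@9:R]
Beat 3 (R): throw ball4 h=5 -> lands@8:L; in-air after throw: [b3@5:R b1@6:L b4@8:L b2@9:R]
Beat 4 (L): throw ball5 h=8 -> lands@12:L; in-air after throw: [b3@5:R b1@6:L b4@8:L b2@9:R b5@12:L]
Beat 5 (R): throw ball3 h=6 -> lands@11:R; in-air after throw: [b1@6:L b4@8:L b2@9:R b3@11:R b5@12:L]
Beat 6 (L): throw ball1 h=8 -> lands@14:L; in-air after throw: [b4@8:L b2@9:R b3@11:R b5@12:L b1@14:L]
Beat 7 (R): throw ball6 h=3 -> lands@10:L; in-air after throw: [b4@8:L b2@9:R b6@10:L b3@11:R b5@12:L b1@14:L]
Beat 8 (L): throw ball4 h=5 -> lands@13:R; in-air after throw: [b2@9:R b6@10:L b3@11:R b5@12:L b4@13:R b1@14:L]
Beat 9 (R): throw ball2 h=8 -> lands@17:R; in-air after throw: [b6@10:L b3@11:R b5@12:L b4@13:R b1@14:L b2@17:R]
Beat 10 (L): throw ball6 h=6 -> lands@16:L; in-air after throw: [b3@11:R b5@12:L b4@13:R b1@14:L b6@16:L b2@17:R]
Beat 11 (R): throw ball3 h=8 -> lands@19:R; in-air after throw: [b5@12:L b4@13:R b1@14:L b6@16:L b2@17:R b3@19:R]
Ball 3: thrown@2 h=3 -> first land @5; rethrown@5 h=6 -> second land @11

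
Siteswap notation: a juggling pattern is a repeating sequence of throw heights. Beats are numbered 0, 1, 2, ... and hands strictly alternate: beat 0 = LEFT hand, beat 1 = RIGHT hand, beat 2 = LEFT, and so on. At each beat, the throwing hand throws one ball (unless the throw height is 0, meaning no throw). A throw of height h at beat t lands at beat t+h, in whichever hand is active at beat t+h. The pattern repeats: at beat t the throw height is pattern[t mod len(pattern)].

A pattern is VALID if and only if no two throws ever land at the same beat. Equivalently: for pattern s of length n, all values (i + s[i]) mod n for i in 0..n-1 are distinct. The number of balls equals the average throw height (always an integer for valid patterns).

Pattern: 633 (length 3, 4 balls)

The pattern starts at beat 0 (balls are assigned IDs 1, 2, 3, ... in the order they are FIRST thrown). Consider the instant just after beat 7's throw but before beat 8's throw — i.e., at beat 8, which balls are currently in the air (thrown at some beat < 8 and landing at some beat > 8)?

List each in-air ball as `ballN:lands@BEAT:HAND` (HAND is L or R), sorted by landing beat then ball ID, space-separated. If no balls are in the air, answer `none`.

Beat 0 (L): throw ball1 h=6 -> lands@6:L; in-air after throw: [b1@6:L]
Beat 1 (R): throw ball2 h=3 -> lands@4:L; in-air after throw: [b2@4:L b1@6:L]
Beat 2 (L): throw ball3 h=3 -> lands@5:R; in-air after throw: [b2@4:L b3@5:R b1@6:L]
Beat 3 (R): throw ball4 h=6 -> lands@9:R; in-air after throw: [b2@4:L b3@5:R b1@6:L b4@9:R]
Beat 4 (L): throw ball2 h=3 -> lands@7:R; in-air after throw: [b3@5:R b1@6:L b2@7:R b4@9:R]
Beat 5 (R): throw ball3 h=3 -> lands@8:L; in-air after throw: [b1@6:L b2@7:R b3@8:L b4@9:R]
Beat 6 (L): throw ball1 h=6 -> lands@12:L; in-air after throw: [b2@7:R b3@8:L b4@9:R b1@12:L]
Beat 7 (R): throw ball2 h=3 -> lands@10:L; in-air after throw: [b3@8:L b4@9:R b2@10:L b1@12:L]
Beat 8 (L): throw ball3 h=3 -> lands@11:R; in-air after throw: [b4@9:R b2@10:L b3@11:R b1@12:L]

Answer: ball4:lands@9:R ball2:lands@10:L ball1:lands@12:L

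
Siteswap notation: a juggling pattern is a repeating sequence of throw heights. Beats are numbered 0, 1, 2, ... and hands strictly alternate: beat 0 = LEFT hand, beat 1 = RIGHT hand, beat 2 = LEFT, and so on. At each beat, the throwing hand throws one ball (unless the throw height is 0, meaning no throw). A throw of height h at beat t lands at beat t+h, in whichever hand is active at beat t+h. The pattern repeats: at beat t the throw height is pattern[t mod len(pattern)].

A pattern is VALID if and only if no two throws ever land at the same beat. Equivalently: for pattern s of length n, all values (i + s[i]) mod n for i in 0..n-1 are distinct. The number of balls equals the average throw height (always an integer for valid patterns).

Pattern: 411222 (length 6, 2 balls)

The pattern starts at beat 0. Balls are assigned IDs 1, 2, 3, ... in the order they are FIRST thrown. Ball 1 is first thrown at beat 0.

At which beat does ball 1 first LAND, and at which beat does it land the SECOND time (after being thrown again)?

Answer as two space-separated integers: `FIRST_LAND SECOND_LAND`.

Beat 0 (L): throw ball1 h=4 -> lands@4:L; in-air after throw: [b1@4:L]
Beat 1 (R): throw ball2 h=1 -> lands@2:L; in-air after throw: [b2@2:L b1@4:L]
Beat 2 (L): throw ball2 h=1 -> lands@3:R; in-air after throw: [b2@3:R b1@4:L]
Beat 3 (R): throw ball2 h=2 -> lands@5:R; in-air after throw: [b1@4:L b2@5:R]
Beat 4 (L): throw ball1 h=2 -> lands@6:L; in-air after throw: [b2@5:R b1@6:L]
Beat 5 (R): throw ball2 h=2 -> lands@7:R; in-air after throw: [b1@6:L b2@7:R]
Beat 6 (L): throw ball1 h=4 -> lands@10:L; in-air after throw: [b2@7:R b1@10:L]
Ball 1: thrown@0 h=4 -> first land @4; rethrown@4 h=2 -> second land @6

Answer: 4 6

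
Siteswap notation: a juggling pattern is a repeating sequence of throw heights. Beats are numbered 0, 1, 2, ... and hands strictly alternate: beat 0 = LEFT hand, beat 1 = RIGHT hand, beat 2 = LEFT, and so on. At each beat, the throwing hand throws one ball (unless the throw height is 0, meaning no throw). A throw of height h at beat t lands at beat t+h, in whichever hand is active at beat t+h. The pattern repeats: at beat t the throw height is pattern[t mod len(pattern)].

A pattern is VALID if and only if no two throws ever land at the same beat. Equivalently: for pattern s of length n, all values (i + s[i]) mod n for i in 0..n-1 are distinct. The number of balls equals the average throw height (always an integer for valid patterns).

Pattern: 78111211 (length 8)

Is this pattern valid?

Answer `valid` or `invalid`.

Answer: invalid

Derivation:
i=0: (i + s[i]) mod n = (0 + 7) mod 8 = 7
i=1: (i + s[i]) mod n = (1 + 8) mod 8 = 1
i=2: (i + s[i]) mod n = (2 + 1) mod 8 = 3
i=3: (i + s[i]) mod n = (3 + 1) mod 8 = 4
i=4: (i + s[i]) mod n = (4 + 1) mod 8 = 5
i=5: (i + s[i]) mod n = (5 + 2) mod 8 = 7
i=6: (i + s[i]) mod n = (6 + 1) mod 8 = 7
i=7: (i + s[i]) mod n = (7 + 1) mod 8 = 0
Residues: [7, 1, 3, 4, 5, 7, 7, 0], distinct: False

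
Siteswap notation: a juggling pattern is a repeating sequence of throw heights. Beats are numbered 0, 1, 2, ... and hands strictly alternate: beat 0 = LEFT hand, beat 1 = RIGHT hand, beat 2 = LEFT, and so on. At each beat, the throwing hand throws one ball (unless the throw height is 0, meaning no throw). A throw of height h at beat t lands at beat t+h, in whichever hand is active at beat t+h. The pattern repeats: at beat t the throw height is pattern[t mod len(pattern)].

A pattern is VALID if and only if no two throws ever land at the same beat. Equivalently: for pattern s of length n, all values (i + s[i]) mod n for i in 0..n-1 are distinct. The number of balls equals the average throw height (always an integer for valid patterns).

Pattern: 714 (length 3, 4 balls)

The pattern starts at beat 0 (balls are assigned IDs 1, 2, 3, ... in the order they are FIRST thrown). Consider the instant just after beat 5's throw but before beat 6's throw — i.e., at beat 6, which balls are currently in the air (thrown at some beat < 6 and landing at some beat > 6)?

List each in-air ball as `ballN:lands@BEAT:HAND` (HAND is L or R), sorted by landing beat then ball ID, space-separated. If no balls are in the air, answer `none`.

Beat 0 (L): throw ball1 h=7 -> lands@7:R; in-air after throw: [b1@7:R]
Beat 1 (R): throw ball2 h=1 -> lands@2:L; in-air after throw: [b2@2:L b1@7:R]
Beat 2 (L): throw ball2 h=4 -> lands@6:L; in-air after throw: [b2@6:L b1@7:R]
Beat 3 (R): throw ball3 h=7 -> lands@10:L; in-air after throw: [b2@6:L b1@7:R b3@10:L]
Beat 4 (L): throw ball4 h=1 -> lands@5:R; in-air after throw: [b4@5:R b2@6:L b1@7:R b3@10:L]
Beat 5 (R): throw ball4 h=4 -> lands@9:R; in-air after throw: [b2@6:L b1@7:R b4@9:R b3@10:L]
Beat 6 (L): throw ball2 h=7 -> lands@13:R; in-air after throw: [b1@7:R b4@9:R b3@10:L b2@13:R]

Answer: ball1:lands@7:R ball4:lands@9:R ball3:lands@10:L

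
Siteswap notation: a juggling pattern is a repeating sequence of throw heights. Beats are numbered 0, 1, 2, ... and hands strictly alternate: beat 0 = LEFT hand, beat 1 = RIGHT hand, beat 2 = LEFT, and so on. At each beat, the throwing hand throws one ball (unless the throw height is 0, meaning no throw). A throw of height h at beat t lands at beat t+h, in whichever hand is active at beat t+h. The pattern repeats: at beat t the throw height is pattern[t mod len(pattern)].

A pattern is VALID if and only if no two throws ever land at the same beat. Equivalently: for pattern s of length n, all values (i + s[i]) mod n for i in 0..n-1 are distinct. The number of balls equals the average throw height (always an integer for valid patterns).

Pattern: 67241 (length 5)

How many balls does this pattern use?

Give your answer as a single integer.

Pattern = [6, 7, 2, 4, 1], length n = 5
  position 0: throw height = 6, running sum = 6
  position 1: throw height = 7, running sum = 13
  position 2: throw height = 2, running sum = 15
  position 3: throw height = 4, running sum = 19
  position 4: throw height = 1, running sum = 20
Total sum = 20; balls = sum / n = 20 / 5 = 4

Answer: 4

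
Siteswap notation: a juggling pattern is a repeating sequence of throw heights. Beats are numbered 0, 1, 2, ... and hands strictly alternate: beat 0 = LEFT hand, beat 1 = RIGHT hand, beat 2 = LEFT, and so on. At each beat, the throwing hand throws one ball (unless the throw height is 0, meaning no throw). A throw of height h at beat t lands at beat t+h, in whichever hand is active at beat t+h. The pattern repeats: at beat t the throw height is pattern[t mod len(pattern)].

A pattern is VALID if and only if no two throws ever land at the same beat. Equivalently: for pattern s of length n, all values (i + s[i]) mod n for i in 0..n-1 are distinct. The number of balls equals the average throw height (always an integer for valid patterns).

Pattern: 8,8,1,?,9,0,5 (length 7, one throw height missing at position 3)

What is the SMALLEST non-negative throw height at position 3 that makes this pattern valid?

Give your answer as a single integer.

i=0: (0 + 8) mod 7 = 1
i=1: (1 + 8) mod 7 = 2
i=2: (2 + 1) mod 7 = 3
i=3: s[i]=? (unknown)
i=4: (4 + 9) mod 7 = 6
i=5: (5 + 0) mod 7 = 5
i=6: (6 + 5) mod 7 = 4
Known residues: [1, 2, 3, 4, 5, 6]; need a permutation of 0..6, so missing residue r = 0
Need (3 + s) mod 7 = 0; smallest s = (0 - 3) mod 7 = 4

Answer: 4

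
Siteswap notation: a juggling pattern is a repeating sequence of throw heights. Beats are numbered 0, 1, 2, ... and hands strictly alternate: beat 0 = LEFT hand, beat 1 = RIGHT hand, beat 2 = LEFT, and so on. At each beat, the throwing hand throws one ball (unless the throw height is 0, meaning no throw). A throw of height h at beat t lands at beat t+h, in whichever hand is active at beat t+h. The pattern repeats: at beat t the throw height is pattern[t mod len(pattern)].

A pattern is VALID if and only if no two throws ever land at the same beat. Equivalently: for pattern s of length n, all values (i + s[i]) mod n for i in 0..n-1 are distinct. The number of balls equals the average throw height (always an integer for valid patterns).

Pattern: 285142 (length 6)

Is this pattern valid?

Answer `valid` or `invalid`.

Answer: invalid

Derivation:
i=0: (i + s[i]) mod n = (0 + 2) mod 6 = 2
i=1: (i + s[i]) mod n = (1 + 8) mod 6 = 3
i=2: (i + s[i]) mod n = (2 + 5) mod 6 = 1
i=3: (i + s[i]) mod n = (3 + 1) mod 6 = 4
i=4: (i + s[i]) mod n = (4 + 4) mod 6 = 2
i=5: (i + s[i]) mod n = (5 + 2) mod 6 = 1
Residues: [2, 3, 1, 4, 2, 1], distinct: False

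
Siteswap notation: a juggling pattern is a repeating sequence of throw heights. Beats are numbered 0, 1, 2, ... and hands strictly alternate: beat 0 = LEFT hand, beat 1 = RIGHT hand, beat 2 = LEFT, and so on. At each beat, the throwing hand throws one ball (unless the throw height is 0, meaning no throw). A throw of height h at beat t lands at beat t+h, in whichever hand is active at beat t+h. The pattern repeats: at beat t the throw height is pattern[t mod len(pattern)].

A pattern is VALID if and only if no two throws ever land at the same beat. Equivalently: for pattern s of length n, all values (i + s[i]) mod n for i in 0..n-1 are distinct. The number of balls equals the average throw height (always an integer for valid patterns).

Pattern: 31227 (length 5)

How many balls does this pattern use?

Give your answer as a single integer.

Answer: 3

Derivation:
Pattern = [3, 1, 2, 2, 7], length n = 5
  position 0: throw height = 3, running sum = 3
  position 1: throw height = 1, running sum = 4
  position 2: throw height = 2, running sum = 6
  position 3: throw height = 2, running sum = 8
  position 4: throw height = 7, running sum = 15
Total sum = 15; balls = sum / n = 15 / 5 = 3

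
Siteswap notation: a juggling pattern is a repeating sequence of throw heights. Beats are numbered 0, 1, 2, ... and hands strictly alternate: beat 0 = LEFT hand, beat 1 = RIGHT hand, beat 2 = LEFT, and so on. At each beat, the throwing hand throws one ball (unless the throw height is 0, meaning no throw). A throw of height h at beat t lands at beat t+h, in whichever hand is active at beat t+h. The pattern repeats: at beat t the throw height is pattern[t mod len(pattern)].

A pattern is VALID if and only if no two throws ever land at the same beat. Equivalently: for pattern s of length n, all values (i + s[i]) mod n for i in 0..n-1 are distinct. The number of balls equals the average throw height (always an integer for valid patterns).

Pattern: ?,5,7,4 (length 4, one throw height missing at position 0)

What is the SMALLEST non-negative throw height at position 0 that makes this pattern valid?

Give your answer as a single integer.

i=0: s[i]=? (unknown)
i=1: (1 + 5) mod 4 = 2
i=2: (2 + 7) mod 4 = 1
i=3: (3 + 4) mod 4 = 3
Known residues: [1, 2, 3]; need a permutation of 0..3, so missing residue r = 0
Need (0 + s) mod 4 = 0; smallest s = (0 - 0) mod 4 = 0

Answer: 0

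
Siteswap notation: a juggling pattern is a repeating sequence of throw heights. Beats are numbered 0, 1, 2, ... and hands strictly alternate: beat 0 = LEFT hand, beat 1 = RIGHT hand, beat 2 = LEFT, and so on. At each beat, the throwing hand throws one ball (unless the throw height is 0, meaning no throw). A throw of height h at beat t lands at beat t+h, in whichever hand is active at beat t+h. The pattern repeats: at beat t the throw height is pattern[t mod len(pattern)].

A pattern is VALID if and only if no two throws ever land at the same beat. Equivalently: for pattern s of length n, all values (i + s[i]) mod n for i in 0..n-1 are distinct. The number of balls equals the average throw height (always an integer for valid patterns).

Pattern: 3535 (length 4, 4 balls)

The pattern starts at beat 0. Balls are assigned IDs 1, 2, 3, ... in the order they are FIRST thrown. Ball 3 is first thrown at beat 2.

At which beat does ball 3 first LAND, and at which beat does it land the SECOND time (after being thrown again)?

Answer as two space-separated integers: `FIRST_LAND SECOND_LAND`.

Answer: 5 10

Derivation:
Beat 0 (L): throw ball1 h=3 -> lands@3:R; in-air after throw: [b1@3:R]
Beat 1 (R): throw ball2 h=5 -> lands@6:L; in-air after throw: [b1@3:R b2@6:L]
Beat 2 (L): throw ball3 h=3 -> lands@5:R; in-air after throw: [b1@3:R b3@5:R b2@6:L]
Beat 3 (R): throw ball1 h=5 -> lands@8:L; in-air after throw: [b3@5:R b2@6:L b1@8:L]
Beat 4 (L): throw ball4 h=3 -> lands@7:R; in-air after throw: [b3@5:R b2@6:L b4@7:R b1@8:L]
Beat 5 (R): throw ball3 h=5 -> lands@10:L; in-air after throw: [b2@6:L b4@7:R b1@8:L b3@10:L]
Beat 6 (L): throw ball2 h=3 -> lands@9:R; in-air after throw: [b4@7:R b1@8:L b2@9:R b3@10:L]
Beat 7 (R): throw ball4 h=5 -> lands@12:L; in-air after throw: [b1@8:L b2@9:R b3@10:L b4@12:L]
Beat 8 (L): throw ball1 h=3 -> lands@11:R; in-air after throw: [b2@9:R b3@10:L b1@11:R b4@12:L]
Beat 9 (R): throw ball2 h=5 -> lands@14:L; in-air after throw: [b3@10:L b1@11:R b4@12:L b2@14:L]
Beat 10 (L): throw ball3 h=3 -> lands@13:R; in-air after throw: [b1@11:R b4@12:L b3@13:R b2@14:L]
Ball 3: thrown@2 h=3 -> first land @5; rethrown@5 h=5 -> second land @10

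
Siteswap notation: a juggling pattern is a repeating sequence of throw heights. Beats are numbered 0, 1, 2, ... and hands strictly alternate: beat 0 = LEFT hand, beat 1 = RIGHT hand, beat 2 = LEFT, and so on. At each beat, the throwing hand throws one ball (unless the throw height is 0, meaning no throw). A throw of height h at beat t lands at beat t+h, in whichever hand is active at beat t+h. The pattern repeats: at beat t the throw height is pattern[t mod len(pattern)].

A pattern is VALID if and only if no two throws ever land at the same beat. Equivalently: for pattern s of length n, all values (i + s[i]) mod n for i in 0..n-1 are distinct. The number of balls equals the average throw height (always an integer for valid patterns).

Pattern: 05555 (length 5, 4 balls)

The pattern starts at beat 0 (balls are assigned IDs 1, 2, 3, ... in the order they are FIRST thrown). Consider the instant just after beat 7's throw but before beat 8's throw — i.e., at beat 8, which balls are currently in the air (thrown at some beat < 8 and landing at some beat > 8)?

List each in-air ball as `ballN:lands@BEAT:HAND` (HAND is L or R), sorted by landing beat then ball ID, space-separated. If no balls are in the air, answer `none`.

Answer: ball4:lands@9:R ball1:lands@11:R ball2:lands@12:L

Derivation:
Beat 1 (R): throw ball1 h=5 -> lands@6:L; in-air after throw: [b1@6:L]
Beat 2 (L): throw ball2 h=5 -> lands@7:R; in-air after throw: [b1@6:L b2@7:R]
Beat 3 (R): throw ball3 h=5 -> lands@8:L; in-air after throw: [b1@6:L b2@7:R b3@8:L]
Beat 4 (L): throw ball4 h=5 -> lands@9:R; in-air after throw: [b1@6:L b2@7:R b3@8:L b4@9:R]
Beat 6 (L): throw ball1 h=5 -> lands@11:R; in-air after throw: [b2@7:R b3@8:L b4@9:R b1@11:R]
Beat 7 (R): throw ball2 h=5 -> lands@12:L; in-air after throw: [b3@8:L b4@9:R b1@11:R b2@12:L]
Beat 8 (L): throw ball3 h=5 -> lands@13:R; in-air after throw: [b4@9:R b1@11:R b2@12:L b3@13:R]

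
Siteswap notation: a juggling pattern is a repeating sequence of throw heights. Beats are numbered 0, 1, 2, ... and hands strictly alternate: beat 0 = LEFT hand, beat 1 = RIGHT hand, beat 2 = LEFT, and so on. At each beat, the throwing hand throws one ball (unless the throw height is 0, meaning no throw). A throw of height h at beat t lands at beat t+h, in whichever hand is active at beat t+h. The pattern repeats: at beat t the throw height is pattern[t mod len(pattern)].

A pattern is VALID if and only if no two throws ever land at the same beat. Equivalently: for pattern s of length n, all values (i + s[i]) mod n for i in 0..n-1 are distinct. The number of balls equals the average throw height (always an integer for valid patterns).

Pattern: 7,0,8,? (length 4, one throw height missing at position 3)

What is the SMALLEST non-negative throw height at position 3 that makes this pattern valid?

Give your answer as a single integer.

i=0: (0 + 7) mod 4 = 3
i=1: (1 + 0) mod 4 = 1
i=2: (2 + 8) mod 4 = 2
i=3: s[i]=? (unknown)
Known residues: [1, 2, 3]; need a permutation of 0..3, so missing residue r = 0
Need (3 + s) mod 4 = 0; smallest s = (0 - 3) mod 4 = 1

Answer: 1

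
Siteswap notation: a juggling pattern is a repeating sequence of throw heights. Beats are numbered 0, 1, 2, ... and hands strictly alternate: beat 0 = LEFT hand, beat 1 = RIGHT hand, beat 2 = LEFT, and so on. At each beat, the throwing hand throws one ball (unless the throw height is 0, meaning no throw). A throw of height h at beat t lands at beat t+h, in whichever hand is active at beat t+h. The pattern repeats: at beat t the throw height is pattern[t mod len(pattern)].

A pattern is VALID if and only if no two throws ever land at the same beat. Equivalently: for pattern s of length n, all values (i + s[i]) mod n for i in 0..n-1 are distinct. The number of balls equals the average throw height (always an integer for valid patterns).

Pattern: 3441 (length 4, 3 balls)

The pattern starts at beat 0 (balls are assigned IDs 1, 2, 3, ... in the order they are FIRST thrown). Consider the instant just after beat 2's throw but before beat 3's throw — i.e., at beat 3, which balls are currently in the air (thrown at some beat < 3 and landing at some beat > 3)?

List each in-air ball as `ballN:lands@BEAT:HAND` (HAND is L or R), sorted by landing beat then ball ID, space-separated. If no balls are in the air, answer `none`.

Answer: ball2:lands@5:R ball3:lands@6:L

Derivation:
Beat 0 (L): throw ball1 h=3 -> lands@3:R; in-air after throw: [b1@3:R]
Beat 1 (R): throw ball2 h=4 -> lands@5:R; in-air after throw: [b1@3:R b2@5:R]
Beat 2 (L): throw ball3 h=4 -> lands@6:L; in-air after throw: [b1@3:R b2@5:R b3@6:L]
Beat 3 (R): throw ball1 h=1 -> lands@4:L; in-air after throw: [b1@4:L b2@5:R b3@6:L]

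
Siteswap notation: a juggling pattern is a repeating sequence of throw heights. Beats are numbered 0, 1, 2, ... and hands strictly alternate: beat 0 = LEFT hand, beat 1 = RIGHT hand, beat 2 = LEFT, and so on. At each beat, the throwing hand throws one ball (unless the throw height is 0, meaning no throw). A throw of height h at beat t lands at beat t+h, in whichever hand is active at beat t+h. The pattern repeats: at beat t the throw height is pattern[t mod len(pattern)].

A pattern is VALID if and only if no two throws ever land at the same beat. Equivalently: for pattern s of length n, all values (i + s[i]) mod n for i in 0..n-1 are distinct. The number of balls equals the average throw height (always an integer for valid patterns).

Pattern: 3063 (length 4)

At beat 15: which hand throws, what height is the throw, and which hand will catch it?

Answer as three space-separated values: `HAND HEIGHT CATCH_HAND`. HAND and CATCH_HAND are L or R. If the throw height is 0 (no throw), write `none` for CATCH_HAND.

Answer: R 3 L

Derivation:
Beat 15: 15 mod 2 = 1, so hand = R
Throw height = pattern[15 mod 4] = pattern[3] = 3
Lands at beat 15+3=18, 18 mod 2 = 0, so catch hand = L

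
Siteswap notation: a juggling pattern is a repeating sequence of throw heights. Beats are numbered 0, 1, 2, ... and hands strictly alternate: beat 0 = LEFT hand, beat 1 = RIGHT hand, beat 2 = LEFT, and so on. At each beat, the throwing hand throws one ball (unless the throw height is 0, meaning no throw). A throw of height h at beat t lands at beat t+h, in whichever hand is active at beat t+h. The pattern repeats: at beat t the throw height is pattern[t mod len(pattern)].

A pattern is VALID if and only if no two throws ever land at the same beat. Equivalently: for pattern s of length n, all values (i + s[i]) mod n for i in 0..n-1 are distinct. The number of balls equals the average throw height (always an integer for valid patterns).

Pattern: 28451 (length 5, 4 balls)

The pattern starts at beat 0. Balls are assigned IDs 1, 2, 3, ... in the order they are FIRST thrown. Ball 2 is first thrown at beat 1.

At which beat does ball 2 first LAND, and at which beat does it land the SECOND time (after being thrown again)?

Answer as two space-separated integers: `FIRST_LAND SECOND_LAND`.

Answer: 9 10

Derivation:
Beat 0 (L): throw ball1 h=2 -> lands@2:L; in-air after throw: [b1@2:L]
Beat 1 (R): throw ball2 h=8 -> lands@9:R; in-air after throw: [b1@2:L b2@9:R]
Beat 2 (L): throw ball1 h=4 -> lands@6:L; in-air after throw: [b1@6:L b2@9:R]
Beat 3 (R): throw ball3 h=5 -> lands@8:L; in-air after throw: [b1@6:L b3@8:L b2@9:R]
Beat 4 (L): throw ball4 h=1 -> lands@5:R; in-air after throw: [b4@5:R b1@6:L b3@8:L b2@9:R]
Beat 5 (R): throw ball4 h=2 -> lands@7:R; in-air after throw: [b1@6:L b4@7:R b3@8:L b2@9:R]
Beat 6 (L): throw ball1 h=8 -> lands@14:L; in-air after throw: [b4@7:R b3@8:L b2@9:R b1@14:L]
Beat 7 (R): throw ball4 h=4 -> lands@11:R; in-air after throw: [b3@8:L b2@9:R b4@11:R b1@14:L]
Beat 8 (L): throw ball3 h=5 -> lands@13:R; in-air after throw: [b2@9:R b4@11:R b3@13:R b1@14:L]
Beat 9 (R): throw ball2 h=1 -> lands@10:L; in-air after throw: [b2@10:L b4@11:R b3@13:R b1@14:L]
Beat 10 (L): throw ball2 h=2 -> lands@12:L; in-air after throw: [b4@11:R b2@12:L b3@13:R b1@14:L]
Ball 2: thrown@1 h=8 -> first land @9; rethrown@9 h=1 -> second land @10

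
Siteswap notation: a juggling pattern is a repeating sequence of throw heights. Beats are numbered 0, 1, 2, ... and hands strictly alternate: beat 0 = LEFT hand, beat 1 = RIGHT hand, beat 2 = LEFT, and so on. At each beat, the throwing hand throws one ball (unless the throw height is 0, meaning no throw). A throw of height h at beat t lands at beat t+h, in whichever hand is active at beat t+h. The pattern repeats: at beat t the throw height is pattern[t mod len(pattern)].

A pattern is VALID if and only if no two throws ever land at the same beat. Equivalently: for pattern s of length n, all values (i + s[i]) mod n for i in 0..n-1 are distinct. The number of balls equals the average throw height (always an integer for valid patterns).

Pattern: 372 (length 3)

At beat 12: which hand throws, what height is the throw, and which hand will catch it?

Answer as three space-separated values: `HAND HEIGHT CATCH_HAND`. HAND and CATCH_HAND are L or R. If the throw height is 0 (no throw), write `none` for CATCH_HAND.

Answer: L 3 R

Derivation:
Beat 12: 12 mod 2 = 0, so hand = L
Throw height = pattern[12 mod 3] = pattern[0] = 3
Lands at beat 12+3=15, 15 mod 2 = 1, so catch hand = R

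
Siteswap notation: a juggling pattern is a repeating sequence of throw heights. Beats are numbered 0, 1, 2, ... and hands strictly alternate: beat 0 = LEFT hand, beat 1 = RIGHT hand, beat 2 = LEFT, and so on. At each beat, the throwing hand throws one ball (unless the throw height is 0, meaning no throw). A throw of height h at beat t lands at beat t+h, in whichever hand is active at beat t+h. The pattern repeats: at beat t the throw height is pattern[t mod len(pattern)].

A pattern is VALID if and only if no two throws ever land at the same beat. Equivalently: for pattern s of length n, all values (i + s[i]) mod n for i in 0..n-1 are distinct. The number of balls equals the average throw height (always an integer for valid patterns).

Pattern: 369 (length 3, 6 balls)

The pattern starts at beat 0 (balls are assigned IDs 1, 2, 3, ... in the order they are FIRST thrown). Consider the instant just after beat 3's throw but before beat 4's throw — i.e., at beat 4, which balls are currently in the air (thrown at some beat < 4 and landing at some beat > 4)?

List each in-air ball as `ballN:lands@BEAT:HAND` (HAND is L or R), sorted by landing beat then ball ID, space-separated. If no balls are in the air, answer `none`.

Answer: ball1:lands@6:L ball2:lands@7:R ball3:lands@11:R

Derivation:
Beat 0 (L): throw ball1 h=3 -> lands@3:R; in-air after throw: [b1@3:R]
Beat 1 (R): throw ball2 h=6 -> lands@7:R; in-air after throw: [b1@3:R b2@7:R]
Beat 2 (L): throw ball3 h=9 -> lands@11:R; in-air after throw: [b1@3:R b2@7:R b3@11:R]
Beat 3 (R): throw ball1 h=3 -> lands@6:L; in-air after throw: [b1@6:L b2@7:R b3@11:R]
Beat 4 (L): throw ball4 h=6 -> lands@10:L; in-air after throw: [b1@6:L b2@7:R b4@10:L b3@11:R]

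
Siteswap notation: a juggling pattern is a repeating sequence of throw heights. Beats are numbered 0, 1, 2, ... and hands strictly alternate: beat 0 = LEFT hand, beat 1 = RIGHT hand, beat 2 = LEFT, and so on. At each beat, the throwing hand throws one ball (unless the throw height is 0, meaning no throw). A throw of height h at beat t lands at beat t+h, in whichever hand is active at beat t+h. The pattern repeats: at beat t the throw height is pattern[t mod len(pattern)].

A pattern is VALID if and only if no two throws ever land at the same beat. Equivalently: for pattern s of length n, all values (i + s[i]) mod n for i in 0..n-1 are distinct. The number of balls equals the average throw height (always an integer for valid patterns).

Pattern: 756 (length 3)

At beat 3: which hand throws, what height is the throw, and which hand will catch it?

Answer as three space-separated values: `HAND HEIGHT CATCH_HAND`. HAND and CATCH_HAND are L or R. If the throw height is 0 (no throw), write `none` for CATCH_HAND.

Beat 3: 3 mod 2 = 1, so hand = R
Throw height = pattern[3 mod 3] = pattern[0] = 7
Lands at beat 3+7=10, 10 mod 2 = 0, so catch hand = L

Answer: R 7 L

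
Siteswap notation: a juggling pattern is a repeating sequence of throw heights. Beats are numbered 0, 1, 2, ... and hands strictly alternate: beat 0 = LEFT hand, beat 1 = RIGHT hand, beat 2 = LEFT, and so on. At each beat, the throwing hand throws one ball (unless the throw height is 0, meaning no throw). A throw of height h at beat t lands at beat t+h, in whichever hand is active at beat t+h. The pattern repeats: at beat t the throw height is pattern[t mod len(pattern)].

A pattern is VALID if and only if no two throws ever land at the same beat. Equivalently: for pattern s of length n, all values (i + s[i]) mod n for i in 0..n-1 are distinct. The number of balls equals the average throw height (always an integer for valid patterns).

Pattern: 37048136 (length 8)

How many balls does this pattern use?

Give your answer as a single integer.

Pattern = [3, 7, 0, 4, 8, 1, 3, 6], length n = 8
  position 0: throw height = 3, running sum = 3
  position 1: throw height = 7, running sum = 10
  position 2: throw height = 0, running sum = 10
  position 3: throw height = 4, running sum = 14
  position 4: throw height = 8, running sum = 22
  position 5: throw height = 1, running sum = 23
  position 6: throw height = 3, running sum = 26
  position 7: throw height = 6, running sum = 32
Total sum = 32; balls = sum / n = 32 / 8 = 4

Answer: 4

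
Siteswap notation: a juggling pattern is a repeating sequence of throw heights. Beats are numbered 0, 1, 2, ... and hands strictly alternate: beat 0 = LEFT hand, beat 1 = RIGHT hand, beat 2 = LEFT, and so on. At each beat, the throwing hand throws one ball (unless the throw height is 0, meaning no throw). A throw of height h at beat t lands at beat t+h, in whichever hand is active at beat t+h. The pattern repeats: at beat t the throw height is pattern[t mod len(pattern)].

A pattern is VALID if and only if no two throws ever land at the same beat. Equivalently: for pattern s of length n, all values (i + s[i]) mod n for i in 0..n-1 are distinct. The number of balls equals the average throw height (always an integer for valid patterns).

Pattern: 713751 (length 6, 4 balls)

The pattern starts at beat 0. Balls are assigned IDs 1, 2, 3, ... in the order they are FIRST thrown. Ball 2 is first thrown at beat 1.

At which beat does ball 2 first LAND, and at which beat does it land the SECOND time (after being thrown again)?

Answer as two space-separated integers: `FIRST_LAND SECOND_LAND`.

Beat 0 (L): throw ball1 h=7 -> lands@7:R; in-air after throw: [b1@7:R]
Beat 1 (R): throw ball2 h=1 -> lands@2:L; in-air after throw: [b2@2:L b1@7:R]
Beat 2 (L): throw ball2 h=3 -> lands@5:R; in-air after throw: [b2@5:R b1@7:R]
Beat 3 (R): throw ball3 h=7 -> lands@10:L; in-air after throw: [b2@5:R b1@7:R b3@10:L]
Beat 4 (L): throw ball4 h=5 -> lands@9:R; in-air after throw: [b2@5:R b1@7:R b4@9:R b3@10:L]
Beat 5 (R): throw ball2 h=1 -> lands@6:L; in-air after throw: [b2@6:L b1@7:R b4@9:R b3@10:L]
Ball 2: thrown@1 h=1 -> first land @2; rethrown@2 h=3 -> second land @5

Answer: 2 5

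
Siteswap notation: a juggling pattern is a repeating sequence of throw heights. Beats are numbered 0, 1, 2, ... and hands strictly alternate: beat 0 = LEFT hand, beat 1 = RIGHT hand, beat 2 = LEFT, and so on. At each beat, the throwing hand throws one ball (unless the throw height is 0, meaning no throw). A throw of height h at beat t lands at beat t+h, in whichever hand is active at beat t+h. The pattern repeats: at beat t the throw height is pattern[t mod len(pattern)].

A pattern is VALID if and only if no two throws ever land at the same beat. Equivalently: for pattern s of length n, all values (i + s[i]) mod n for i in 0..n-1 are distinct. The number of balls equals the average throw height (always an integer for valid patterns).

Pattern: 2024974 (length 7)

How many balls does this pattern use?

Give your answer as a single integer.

Pattern = [2, 0, 2, 4, 9, 7, 4], length n = 7
  position 0: throw height = 2, running sum = 2
  position 1: throw height = 0, running sum = 2
  position 2: throw height = 2, running sum = 4
  position 3: throw height = 4, running sum = 8
  position 4: throw height = 9, running sum = 17
  position 5: throw height = 7, running sum = 24
  position 6: throw height = 4, running sum = 28
Total sum = 28; balls = sum / n = 28 / 7 = 4

Answer: 4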